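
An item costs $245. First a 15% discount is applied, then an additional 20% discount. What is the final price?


First discount:
15% of $245 = $36.75
Price after first discount:
$245 - $36.75 = $208.25
Second discount:
20% of $208.25 = $41.65
Final price:
$208.25 - $41.65 = $166.60

$166.60


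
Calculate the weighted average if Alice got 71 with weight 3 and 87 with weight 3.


Weighted sum:
3 x 71 + 3 x 87 = 474
Total weight:
3 + 3 = 6
Weighted average:
474 / 6 = 79

79


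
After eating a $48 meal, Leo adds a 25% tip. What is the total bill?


Calculate the tip:
25% of $48 = $12
Add tip to meal cost:
$48 + $12 = $60

$60


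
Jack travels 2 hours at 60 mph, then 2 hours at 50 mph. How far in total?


Leg 1 distance:
60 x 2 = 120 miles
Leg 2 distance:
50 x 2 = 100 miles
Total distance:
120 + 100 = 220 miles

220 miles


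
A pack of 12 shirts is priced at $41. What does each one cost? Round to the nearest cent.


Total cost: $41
Number of items: 12
Unit price: $41 / 12 = $3.4166... ≈ $3.42

$3.42


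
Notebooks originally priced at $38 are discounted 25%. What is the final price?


Calculate the discount amount:
25% of $38 = $9.50
Subtract from original:
$38 - $9.50 = $28.50

$28.50


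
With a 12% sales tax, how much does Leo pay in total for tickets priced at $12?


Calculate the tax:
12% of $12 = $1.44
Add tax to price:
$12 + $1.44 = $13.44

$13.44


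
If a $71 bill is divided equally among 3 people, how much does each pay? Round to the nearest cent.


Total bill: $71
Number of people: 3
Each pays: $71 / 3 = $23.6666... ≈ $23.67

$23.67


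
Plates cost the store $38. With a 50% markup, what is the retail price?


Calculate the markup amount:
50% of $38 = $19
Add to cost:
$38 + $19 = $57

$57


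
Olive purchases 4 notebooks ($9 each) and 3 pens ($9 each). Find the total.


Cost of notebooks:
4 x $9 = $36
Cost of pens:
3 x $9 = $27
Add both:
$36 + $27 = $63

$63


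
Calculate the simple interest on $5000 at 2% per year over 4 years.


Use the formula I = P x R x T / 100
P x R x T = 5000 x 2 x 4 = 40000
I = 40000 / 100 = $400

$400


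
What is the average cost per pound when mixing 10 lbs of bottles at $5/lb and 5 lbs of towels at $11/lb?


Cost of bottles:
10 x $5 = $50
Cost of towels:
5 x $11 = $55
Total cost: $50 + $55 = $105
Total weight: 15 lbs
Average: $105 / 15 = $7/lb

$7/lb


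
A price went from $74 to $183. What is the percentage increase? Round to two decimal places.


Find the absolute change:
|183 - 74| = 109
Divide by original and multiply by 100:
109 / 74 x 100 = 147.2972...% ≈ 147.3%

147.3%


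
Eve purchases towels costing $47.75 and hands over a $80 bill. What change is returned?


Start with the amount paid:
$80
Subtract the price:
$80 - $47.75 = $32.25

$32.25


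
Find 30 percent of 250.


Convert percentage to decimal:
30% = 0.3
Multiply:
250 x 0.3 = 75

75


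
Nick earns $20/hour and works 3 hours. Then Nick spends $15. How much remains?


Calculate earnings:
3 x $20 = $60
Subtract spending:
$60 - $15 = $45

$45


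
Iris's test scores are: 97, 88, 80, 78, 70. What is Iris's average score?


Add the scores:
97 + 88 + 80 + 78 + 70 = 413
Divide by the number of tests:
413 / 5 = 82.6

82.6


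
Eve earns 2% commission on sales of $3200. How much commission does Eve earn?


Convert rate to decimal:
2% = 0.02
Multiply by sales:
$3200 x 0.02 = $64

$64


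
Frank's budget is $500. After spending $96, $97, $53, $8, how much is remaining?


Add up expenses:
$96 + $97 + $53 + $8 = $254
Subtract from budget:
$500 - $254 = $246

$246


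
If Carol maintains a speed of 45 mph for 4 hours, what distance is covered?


Use the formula: distance = speed x time
Speed = 45 mph, Time = 4 hours
45 x 4 = 180 miles

180 miles


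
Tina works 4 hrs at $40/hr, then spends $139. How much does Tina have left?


Calculate earnings:
4 x $40 = $160
Subtract spending:
$160 - $139 = $21

$21


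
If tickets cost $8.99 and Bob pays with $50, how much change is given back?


Start with the amount paid:
$50
Subtract the price:
$50 - $8.99 = $41.01

$41.01


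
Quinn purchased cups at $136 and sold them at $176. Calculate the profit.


Selling price = $176
Cost price = $136
Profit = selling price - cost price:
Profit = $176 - $136 = $40

$40


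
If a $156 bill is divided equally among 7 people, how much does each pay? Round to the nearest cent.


Total bill: $156
Number of people: 7
Each pays: $156 / 7 = $22.2857... ≈ $22.29

$22.29


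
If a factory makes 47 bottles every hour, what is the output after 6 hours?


Production rate: 47 bottles per hour
Time: 6 hours
Total: 47 x 6 = 282 bottles

282 bottles


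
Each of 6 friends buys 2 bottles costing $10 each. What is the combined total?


Cost per person:
2 x $10 = $20
Group total:
6 x $20 = $120

$120


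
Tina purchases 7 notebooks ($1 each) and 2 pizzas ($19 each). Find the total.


Cost of notebooks:
7 x $1 = $7
Cost of pizzas:
2 x $19 = $38
Add both:
$7 + $38 = $45

$45


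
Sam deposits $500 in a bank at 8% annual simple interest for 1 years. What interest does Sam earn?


Use the formula I = P x R x T / 100
P x R x T = 500 x 8 x 1 = 4000
I = 4000 / 100 = $40

$40


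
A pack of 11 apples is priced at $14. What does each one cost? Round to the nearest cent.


Total cost: $14
Number of items: 11
Unit price: $14 / 11 = $1.2727... ≈ $1.27

$1.27


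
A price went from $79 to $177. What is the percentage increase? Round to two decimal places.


Find the absolute change:
|177 - 79| = 98
Divide by original and multiply by 100:
98 / 79 x 100 = 124.0506...% ≈ 124.05%

124.05%


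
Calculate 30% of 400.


Convert percentage to decimal:
30% = 0.3
Multiply:
400 x 0.3 = 120

120


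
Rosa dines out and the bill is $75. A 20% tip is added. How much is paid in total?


Calculate the tip:
20% of $75 = $15
Add tip to meal cost:
$75 + $15 = $90

$90


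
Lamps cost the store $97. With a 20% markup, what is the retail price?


Calculate the markup amount:
20% of $97 = $19.40
Add to cost:
$97 + $19.40 = $116.40

$116.40


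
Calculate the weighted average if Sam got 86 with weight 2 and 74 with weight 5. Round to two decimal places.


Weighted sum:
2 x 86 + 5 x 74 = 542
Total weight:
2 + 5 = 7
Weighted average:
542 / 7 = 77.4285... ≈ 77.43

77.43


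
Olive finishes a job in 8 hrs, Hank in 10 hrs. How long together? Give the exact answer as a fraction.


Olive's rate: 1/8 of the job per hour
Hank's rate: 1/10 of the job per hour
Combined rate: 1/8 + 1/10 = 9/40 per hour
Time = 1 / (9/40) = 40/9 hours (≈ 4.44 hours)

40/9 hours


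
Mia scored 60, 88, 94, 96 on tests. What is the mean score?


Add the scores:
60 + 88 + 94 + 96 = 338
Divide by the number of tests:
338 / 4 = 84.5

84.5


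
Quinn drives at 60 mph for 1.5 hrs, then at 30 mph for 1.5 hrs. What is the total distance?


Leg 1 distance:
60 x 1.5 = 90 miles
Leg 2 distance:
30 x 1.5 = 45 miles
Total distance:
90 + 45 = 135 miles

135 miles


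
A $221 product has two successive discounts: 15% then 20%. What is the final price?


First discount:
15% of $221 = $33.15
Price after first discount:
$221 - $33.15 = $187.85
Second discount:
20% of $187.85 = $37.57
Final price:
$187.85 - $37.57 = $150.28

$150.28


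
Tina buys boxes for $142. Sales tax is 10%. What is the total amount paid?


Calculate the tax:
10% of $142 = $14.20
Add tax to price:
$142 + $14.20 = $156.20

$156.20


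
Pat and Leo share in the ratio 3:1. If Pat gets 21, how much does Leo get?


Find the multiplier:
21 / 3 = 7
Apply to Leo's share:
1 x 7 = 7

7


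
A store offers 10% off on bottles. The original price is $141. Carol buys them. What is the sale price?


Calculate the discount amount:
10% of $141 = $14.10
Subtract from original:
$141 - $14.10 = $126.90

$126.90


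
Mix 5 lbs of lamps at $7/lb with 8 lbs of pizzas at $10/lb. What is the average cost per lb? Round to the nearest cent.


Cost of lamps:
5 x $7 = $35
Cost of pizzas:
8 x $10 = $80
Total cost: $35 + $80 = $115
Total weight: 13 lbs
Average: $115 / 13 = $8.8461... ≈ $8.85/lb

$8.85/lb


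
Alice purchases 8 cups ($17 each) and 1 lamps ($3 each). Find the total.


Cost of cups:
8 x $17 = $136
Cost of lamps:
1 x $3 = $3
Add both:
$136 + $3 = $139

$139


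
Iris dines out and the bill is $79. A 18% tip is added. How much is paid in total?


Calculate the tip:
18% of $79 = $14.22
Add tip to meal cost:
$79 + $14.22 = $93.22

$93.22


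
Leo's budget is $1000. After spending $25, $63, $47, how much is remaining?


Add up expenses:
$25 + $63 + $47 = $135
Subtract from budget:
$1000 - $135 = $865

$865


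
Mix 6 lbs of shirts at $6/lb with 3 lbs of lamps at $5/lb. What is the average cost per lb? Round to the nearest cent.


Cost of shirts:
6 x $6 = $36
Cost of lamps:
3 x $5 = $15
Total cost: $36 + $15 = $51
Total weight: 9 lbs
Average: $51 / 9 = $5.6666... ≈ $5.67/lb

$5.67/lb


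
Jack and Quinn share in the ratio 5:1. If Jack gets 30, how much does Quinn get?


Find the multiplier:
30 / 5 = 6
Apply to Quinn's share:
1 x 6 = 6

6


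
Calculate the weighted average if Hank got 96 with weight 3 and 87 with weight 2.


Weighted sum:
3 x 96 + 2 x 87 = 462
Total weight:
3 + 2 = 5
Weighted average:
462 / 5 = 92.4

92.4


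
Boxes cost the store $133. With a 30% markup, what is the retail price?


Calculate the markup amount:
30% of $133 = $39.90
Add to cost:
$133 + $39.90 = $172.90

$172.90


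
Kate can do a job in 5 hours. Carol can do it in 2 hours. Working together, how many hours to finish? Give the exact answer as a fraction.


Kate's rate: 1/5 of the job per hour
Carol's rate: 1/2 of the job per hour
Combined rate: 1/5 + 1/2 = 7/10 per hour
Time = 1 / (7/10) = 10/7 hours (≈ 1.43 hours)

10/7 hours


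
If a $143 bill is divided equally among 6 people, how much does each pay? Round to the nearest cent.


Total bill: $143
Number of people: 6
Each pays: $143 / 6 = $23.8333... ≈ $23.83

$23.83


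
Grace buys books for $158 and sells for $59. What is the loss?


Selling price = $59
Cost price = $158
Loss = cost price - selling price:
Loss = $158 - $59 = $99

$99


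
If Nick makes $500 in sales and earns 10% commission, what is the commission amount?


Convert rate to decimal:
10% = 0.1
Multiply by sales:
$500 x 0.1 = $50

$50


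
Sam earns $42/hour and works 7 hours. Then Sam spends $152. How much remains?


Calculate earnings:
7 x $42 = $294
Subtract spending:
$294 - $152 = $142

$142


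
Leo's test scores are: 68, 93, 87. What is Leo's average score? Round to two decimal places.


Add the scores:
68 + 93 + 87 = 248
Divide by the number of tests:
248 / 3 = 82.6666... ≈ 82.67

82.67


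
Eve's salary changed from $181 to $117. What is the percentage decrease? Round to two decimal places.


Find the absolute change:
|117 - 181| = 64
Divide by original and multiply by 100:
64 / 181 x 100 = 35.3591...% ≈ 35.36%

35.36%


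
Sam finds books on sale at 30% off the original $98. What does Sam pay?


Calculate the discount amount:
30% of $98 = $29.40
Subtract from original:
$98 - $29.40 = $68.60

$68.60


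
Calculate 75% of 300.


Convert percentage to decimal:
75% = 0.75
Multiply:
300 x 0.75 = 225

225


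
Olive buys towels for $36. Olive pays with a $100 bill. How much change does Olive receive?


Start with the amount paid:
$100
Subtract the price:
$100 - $36 = $64

$64


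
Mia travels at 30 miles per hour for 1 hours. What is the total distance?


Use the formula: distance = speed x time
Speed = 30 mph, Time = 1 hours
30 x 1 = 30 miles

30 miles


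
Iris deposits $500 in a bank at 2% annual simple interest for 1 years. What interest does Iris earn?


Use the formula I = P x R x T / 100
P x R x T = 500 x 2 x 1 = 1000
I = 1000 / 100 = $10

$10


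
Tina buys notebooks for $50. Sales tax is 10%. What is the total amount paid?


Calculate the tax:
10% of $50 = $5
Add tax to price:
$50 + $5 = $55

$55


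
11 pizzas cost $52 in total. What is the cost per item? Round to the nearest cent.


Total cost: $52
Number of items: 11
Unit price: $52 / 11 = $4.7272... ≈ $4.73

$4.73


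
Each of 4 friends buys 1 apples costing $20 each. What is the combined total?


Cost per person:
1 x $20 = $20
Group total:
4 x $20 = $80

$80


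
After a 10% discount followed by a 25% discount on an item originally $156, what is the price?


First discount:
10% of $156 = $15.60
Price after first discount:
$156 - $15.60 = $140.40
Second discount:
25% of $140.40 = $35.10
Final price:
$140.40 - $35.10 = $105.30

$105.30


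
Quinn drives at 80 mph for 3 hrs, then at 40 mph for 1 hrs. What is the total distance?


Leg 1 distance:
80 x 3 = 240 miles
Leg 2 distance:
40 x 1 = 40 miles
Total distance:
240 + 40 = 280 miles

280 miles


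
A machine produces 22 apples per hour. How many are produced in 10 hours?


Production rate: 22 apples per hour
Time: 10 hours
Total: 22 x 10 = 220 apples

220 apples


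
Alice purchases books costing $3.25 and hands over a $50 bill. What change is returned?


Start with the amount paid:
$50
Subtract the price:
$50 - $3.25 = $46.75

$46.75


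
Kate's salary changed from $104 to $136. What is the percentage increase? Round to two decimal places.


Find the absolute change:
|136 - 104| = 32
Divide by original and multiply by 100:
32 / 104 x 100 = 30.7692...% ≈ 30.77%

30.77%


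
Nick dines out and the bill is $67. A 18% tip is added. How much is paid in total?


Calculate the tip:
18% of $67 = $12.06
Add tip to meal cost:
$67 + $12.06 = $79.06

$79.06


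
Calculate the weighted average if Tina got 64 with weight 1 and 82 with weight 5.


Weighted sum:
1 x 64 + 5 x 82 = 474
Total weight:
1 + 5 = 6
Weighted average:
474 / 6 = 79

79


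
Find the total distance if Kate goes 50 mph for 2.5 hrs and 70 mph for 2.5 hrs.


Leg 1 distance:
50 x 2.5 = 125 miles
Leg 2 distance:
70 x 2.5 = 175 miles
Total distance:
125 + 175 = 300 miles

300 miles


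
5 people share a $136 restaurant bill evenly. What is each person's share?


Total bill: $136
Number of people: 5
Each pays: $136 / 5 = $27.20

$27.20


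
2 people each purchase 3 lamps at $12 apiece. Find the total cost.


Cost per person:
3 x $12 = $36
Group total:
2 x $36 = $72

$72


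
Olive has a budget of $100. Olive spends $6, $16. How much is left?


Add up expenses:
$6 + $16 = $22
Subtract from budget:
$100 - $22 = $78

$78


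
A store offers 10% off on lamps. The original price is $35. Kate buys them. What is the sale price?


Calculate the discount amount:
10% of $35 = $3.50
Subtract from original:
$35 - $3.50 = $31.50

$31.50


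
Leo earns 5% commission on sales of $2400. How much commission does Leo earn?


Convert rate to decimal:
5% = 0.05
Multiply by sales:
$2400 x 0.05 = $120

$120


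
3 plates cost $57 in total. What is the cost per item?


Total cost: $57
Number of items: 3
Unit price: $57 / 3 = $19

$19


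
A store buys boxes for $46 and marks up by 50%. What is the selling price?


Calculate the markup amount:
50% of $46 = $23
Add to cost:
$46 + $23 = $69

$69


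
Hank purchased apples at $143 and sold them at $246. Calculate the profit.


Selling price = $246
Cost price = $143
Profit = selling price - cost price:
Profit = $246 - $143 = $103

$103


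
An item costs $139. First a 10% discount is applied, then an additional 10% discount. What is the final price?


First discount:
10% of $139 = $13.90
Price after first discount:
$139 - $13.90 = $125.10
Second discount:
10% of $125.10 = $12.51
Final price:
$125.10 - $12.51 = $112.59

$112.59


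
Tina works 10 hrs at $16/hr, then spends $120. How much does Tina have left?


Calculate earnings:
10 x $16 = $160
Subtract spending:
$160 - $120 = $40

$40


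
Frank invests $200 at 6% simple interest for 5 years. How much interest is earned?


Use the formula I = P x R x T / 100
P x R x T = 200 x 6 x 5 = 6000
I = 6000 / 100 = $60

$60


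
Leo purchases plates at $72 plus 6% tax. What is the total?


Calculate the tax:
6% of $72 = $4.32
Add tax to price:
$72 + $4.32 = $76.32

$76.32


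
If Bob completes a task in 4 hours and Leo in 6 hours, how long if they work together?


Bob's rate: 1/4 of the job per hour
Leo's rate: 1/6 of the job per hour
Combined rate: 1/4 + 1/6 = 5/12 per hour
Time = 1 / (5/12) = 12/5 = 2.4 hours

2.4 hours


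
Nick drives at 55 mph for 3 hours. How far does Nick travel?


Use the formula: distance = speed x time
Speed = 55 mph, Time = 3 hours
55 x 3 = 165 miles

165 miles


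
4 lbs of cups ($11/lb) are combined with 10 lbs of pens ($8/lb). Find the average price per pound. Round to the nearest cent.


Cost of cups:
4 x $11 = $44
Cost of pens:
10 x $8 = $80
Total cost: $44 + $80 = $124
Total weight: 14 lbs
Average: $124 / 14 = $8.8571... ≈ $8.86/lb

$8.86/lb


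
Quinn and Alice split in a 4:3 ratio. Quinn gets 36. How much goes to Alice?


Find the multiplier:
36 / 4 = 9
Apply to Alice's share:
3 x 9 = 27

27


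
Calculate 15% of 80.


Convert percentage to decimal:
15% = 0.15
Multiply:
80 x 0.15 = 12

12


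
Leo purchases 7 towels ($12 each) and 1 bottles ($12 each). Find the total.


Cost of towels:
7 x $12 = $84
Cost of bottles:
1 x $12 = $12
Add both:
$84 + $12 = $96

$96


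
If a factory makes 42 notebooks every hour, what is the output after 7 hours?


Production rate: 42 notebooks per hour
Time: 7 hours
Total: 42 x 7 = 294 notebooks

294 notebooks


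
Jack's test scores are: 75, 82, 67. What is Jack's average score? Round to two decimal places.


Add the scores:
75 + 82 + 67 = 224
Divide by the number of tests:
224 / 3 = 74.6666... ≈ 74.67

74.67


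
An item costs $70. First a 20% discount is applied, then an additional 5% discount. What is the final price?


First discount:
20% of $70 = $14
Price after first discount:
$70 - $14 = $56
Second discount:
5% of $56 = $2.80
Final price:
$56 - $2.80 = $53.20

$53.20


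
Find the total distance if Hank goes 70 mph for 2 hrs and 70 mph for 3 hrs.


Leg 1 distance:
70 x 2 = 140 miles
Leg 2 distance:
70 x 3 = 210 miles
Total distance:
140 + 210 = 350 miles

350 miles


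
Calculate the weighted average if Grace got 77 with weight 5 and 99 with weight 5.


Weighted sum:
5 x 77 + 5 x 99 = 880
Total weight:
5 + 5 = 10
Weighted average:
880 / 10 = 88

88


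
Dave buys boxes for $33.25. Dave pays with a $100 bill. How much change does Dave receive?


Start with the amount paid:
$100
Subtract the price:
$100 - $33.25 = $66.75

$66.75


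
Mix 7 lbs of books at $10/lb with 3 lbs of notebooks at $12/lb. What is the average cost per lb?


Cost of books:
7 x $10 = $70
Cost of notebooks:
3 x $12 = $36
Total cost: $70 + $36 = $106
Total weight: 10 lbs
Average: $106 / 10 = $10.60/lb

$10.60/lb


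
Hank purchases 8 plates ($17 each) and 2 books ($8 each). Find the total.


Cost of plates:
8 x $17 = $136
Cost of books:
2 x $8 = $16
Add both:
$136 + $16 = $152

$152


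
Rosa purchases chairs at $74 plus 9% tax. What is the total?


Calculate the tax:
9% of $74 = $6.66
Add tax to price:
$74 + $6.66 = $80.66

$80.66


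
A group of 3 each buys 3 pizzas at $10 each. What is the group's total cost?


Cost per person:
3 x $10 = $30
Group total:
3 x $30 = $90

$90


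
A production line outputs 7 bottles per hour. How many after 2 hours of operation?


Production rate: 7 bottles per hour
Time: 2 hours
Total: 7 x 2 = 14 bottles

14 bottles


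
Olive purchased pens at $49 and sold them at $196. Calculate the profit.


Selling price = $196
Cost price = $49
Profit = selling price - cost price:
Profit = $196 - $49 = $147

$147


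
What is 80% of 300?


Convert percentage to decimal:
80% = 0.8
Multiply:
300 x 0.8 = 240

240


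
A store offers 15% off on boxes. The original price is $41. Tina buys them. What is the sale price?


Calculate the discount amount:
15% of $41 = $6.15
Subtract from original:
$41 - $6.15 = $34.85

$34.85


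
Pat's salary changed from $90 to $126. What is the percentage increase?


Find the absolute change:
|126 - 90| = 36
Divide by original and multiply by 100:
36 / 90 x 100 = 40%

40%


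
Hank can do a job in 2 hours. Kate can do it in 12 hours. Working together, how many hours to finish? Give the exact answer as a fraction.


Hank's rate: 1/2 of the job per hour
Kate's rate: 1/12 of the job per hour
Combined rate: 1/2 + 1/12 = 7/12 per hour
Time = 1 / (7/12) = 12/7 hours (≈ 1.71 hours)

12/7 hours


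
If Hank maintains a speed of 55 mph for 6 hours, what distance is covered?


Use the formula: distance = speed x time
Speed = 55 mph, Time = 6 hours
55 x 6 = 330 miles

330 miles


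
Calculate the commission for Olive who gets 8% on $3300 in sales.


Convert rate to decimal:
8% = 0.08
Multiply by sales:
$3300 x 0.08 = $264

$264


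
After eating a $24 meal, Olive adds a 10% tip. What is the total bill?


Calculate the tip:
10% of $24 = $2.40
Add tip to meal cost:
$24 + $2.40 = $26.40

$26.40


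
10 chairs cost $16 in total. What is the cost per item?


Total cost: $16
Number of items: 10
Unit price: $16 / 10 = $1.60

$1.60


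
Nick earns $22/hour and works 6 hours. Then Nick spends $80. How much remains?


Calculate earnings:
6 x $22 = $132
Subtract spending:
$132 - $80 = $52

$52


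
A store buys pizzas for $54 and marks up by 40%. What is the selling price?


Calculate the markup amount:
40% of $54 = $21.60
Add to cost:
$54 + $21.60 = $75.60

$75.60


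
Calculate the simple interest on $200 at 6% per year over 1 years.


Use the formula I = P x R x T / 100
P x R x T = 200 x 6 x 1 = 1200
I = 1200 / 100 = $12

$12


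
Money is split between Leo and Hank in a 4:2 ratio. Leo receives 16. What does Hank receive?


Find the multiplier:
16 / 4 = 4
Apply to Hank's share:
2 x 4 = 8

8


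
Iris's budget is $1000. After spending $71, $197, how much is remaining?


Add up expenses:
$71 + $197 = $268
Subtract from budget:
$1000 - $268 = $732

$732


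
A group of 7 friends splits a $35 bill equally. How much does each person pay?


Total bill: $35
Number of people: 7
Each pays: $35 / 7 = $5

$5


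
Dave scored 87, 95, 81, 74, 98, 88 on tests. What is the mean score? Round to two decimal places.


Add the scores:
87 + 95 + 81 + 74 + 98 + 88 = 523
Divide by the number of tests:
523 / 6 = 87.1666... ≈ 87.17

87.17


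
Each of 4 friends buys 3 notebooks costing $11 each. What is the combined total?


Cost per person:
3 x $11 = $33
Group total:
4 x $33 = $132

$132


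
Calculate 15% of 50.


Convert percentage to decimal:
15% = 0.15
Multiply:
50 x 0.15 = 7.5

7.5


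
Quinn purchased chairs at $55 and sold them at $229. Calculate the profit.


Selling price = $229
Cost price = $55
Profit = selling price - cost price:
Profit = $229 - $55 = $174

$174


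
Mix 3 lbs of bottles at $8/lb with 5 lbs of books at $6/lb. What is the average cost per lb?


Cost of bottles:
3 x $8 = $24
Cost of books:
5 x $6 = $30
Total cost: $24 + $30 = $54
Total weight: 8 lbs
Average: $54 / 8 = $6.75/lb

$6.75/lb


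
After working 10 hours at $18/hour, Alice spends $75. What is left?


Calculate earnings:
10 x $18 = $180
Subtract spending:
$180 - $75 = $105

$105


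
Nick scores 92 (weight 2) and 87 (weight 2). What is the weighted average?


Weighted sum:
2 x 92 + 2 x 87 = 358
Total weight:
2 + 2 = 4
Weighted average:
358 / 4 = 89.5

89.5


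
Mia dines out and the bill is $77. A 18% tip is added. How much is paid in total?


Calculate the tip:
18% of $77 = $13.86
Add tip to meal cost:
$77 + $13.86 = $90.86

$90.86


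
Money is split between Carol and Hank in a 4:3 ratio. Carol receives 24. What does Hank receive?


Find the multiplier:
24 / 4 = 6
Apply to Hank's share:
3 x 6 = 18

18


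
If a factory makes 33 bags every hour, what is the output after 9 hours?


Production rate: 33 bags per hour
Time: 9 hours
Total: 33 x 9 = 297 bags

297 bags


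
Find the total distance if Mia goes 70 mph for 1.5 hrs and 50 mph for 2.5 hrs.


Leg 1 distance:
70 x 1.5 = 105 miles
Leg 2 distance:
50 x 2.5 = 125 miles
Total distance:
105 + 125 = 230 miles

230 miles


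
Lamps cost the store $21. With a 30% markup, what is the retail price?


Calculate the markup amount:
30% of $21 = $6.30
Add to cost:
$21 + $6.30 = $27.30

$27.30


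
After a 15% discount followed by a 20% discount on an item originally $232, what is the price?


First discount:
15% of $232 = $34.80
Price after first discount:
$232 - $34.80 = $197.20
Second discount:
20% of $197.20 = $39.44
Final price:
$197.20 - $39.44 = $157.76

$157.76


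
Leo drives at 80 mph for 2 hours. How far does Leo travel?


Use the formula: distance = speed x time
Speed = 80 mph, Time = 2 hours
80 x 2 = 160 miles

160 miles


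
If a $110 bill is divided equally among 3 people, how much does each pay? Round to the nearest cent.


Total bill: $110
Number of people: 3
Each pays: $110 / 3 = $36.6666... ≈ $36.67

$36.67


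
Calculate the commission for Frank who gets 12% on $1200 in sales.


Convert rate to decimal:
12% = 0.12
Multiply by sales:
$1200 x 0.12 = $144

$144


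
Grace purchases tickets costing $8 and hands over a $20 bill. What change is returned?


Start with the amount paid:
$20
Subtract the price:
$20 - $8 = $12

$12


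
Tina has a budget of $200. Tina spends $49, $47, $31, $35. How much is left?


Add up expenses:
$49 + $47 + $31 + $35 = $162
Subtract from budget:
$200 - $162 = $38

$38


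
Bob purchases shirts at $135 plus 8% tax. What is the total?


Calculate the tax:
8% of $135 = $10.80
Add tax to price:
$135 + $10.80 = $145.80

$145.80


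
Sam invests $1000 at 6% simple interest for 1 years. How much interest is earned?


Use the formula I = P x R x T / 100
P x R x T = 1000 x 6 x 1 = 6000
I = 6000 / 100 = $60

$60


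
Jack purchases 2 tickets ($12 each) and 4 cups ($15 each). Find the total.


Cost of tickets:
2 x $12 = $24
Cost of cups:
4 x $15 = $60
Add both:
$24 + $60 = $84

$84


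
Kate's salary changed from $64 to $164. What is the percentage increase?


Find the absolute change:
|164 - 64| = 100
Divide by original and multiply by 100:
100 / 64 x 100 = 156.25%

156.25%


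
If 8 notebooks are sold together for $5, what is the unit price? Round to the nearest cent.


Total cost: $5
Number of items: 8
Unit price: $5 / 8 = $0.625 ≈ $0.63

$0.63


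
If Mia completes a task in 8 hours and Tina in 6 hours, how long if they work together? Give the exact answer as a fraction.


Mia's rate: 1/8 of the job per hour
Tina's rate: 1/6 of the job per hour
Combined rate: 1/8 + 1/6 = 7/24 per hour
Time = 1 / (7/24) = 24/7 hours (≈ 3.43 hours)

24/7 hours


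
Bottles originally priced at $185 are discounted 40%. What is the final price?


Calculate the discount amount:
40% of $185 = $74
Subtract from original:
$185 - $74 = $111

$111


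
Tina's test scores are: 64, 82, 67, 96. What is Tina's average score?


Add the scores:
64 + 82 + 67 + 96 = 309
Divide by the number of tests:
309 / 4 = 77.25

77.25


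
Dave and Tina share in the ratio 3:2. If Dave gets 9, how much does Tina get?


Find the multiplier:
9 / 3 = 3
Apply to Tina's share:
2 x 3 = 6

6


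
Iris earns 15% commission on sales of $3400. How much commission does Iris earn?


Convert rate to decimal:
15% = 0.15
Multiply by sales:
$3400 x 0.15 = $510

$510


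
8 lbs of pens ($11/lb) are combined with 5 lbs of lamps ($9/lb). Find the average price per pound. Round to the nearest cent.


Cost of pens:
8 x $11 = $88
Cost of lamps:
5 x $9 = $45
Total cost: $88 + $45 = $133
Total weight: 13 lbs
Average: $133 / 13 = $10.2307... ≈ $10.23/lb

$10.23/lb


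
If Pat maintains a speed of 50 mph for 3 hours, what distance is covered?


Use the formula: distance = speed x time
Speed = 50 mph, Time = 3 hours
50 x 3 = 150 miles

150 miles


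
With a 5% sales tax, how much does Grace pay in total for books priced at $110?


Calculate the tax:
5% of $110 = $5.50
Add tax to price:
$110 + $5.50 = $115.50

$115.50


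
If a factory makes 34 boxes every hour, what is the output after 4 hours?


Production rate: 34 boxes per hour
Time: 4 hours
Total: 34 x 4 = 136 boxes

136 boxes


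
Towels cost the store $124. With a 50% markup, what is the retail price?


Calculate the markup amount:
50% of $124 = $62
Add to cost:
$124 + $62 = $186

$186


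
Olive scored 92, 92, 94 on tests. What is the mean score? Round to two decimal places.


Add the scores:
92 + 92 + 94 = 278
Divide by the number of tests:
278 / 3 = 92.6666... ≈ 92.67

92.67


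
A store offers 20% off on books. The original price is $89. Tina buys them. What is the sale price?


Calculate the discount amount:
20% of $89 = $17.80
Subtract from original:
$89 - $17.80 = $71.20

$71.20


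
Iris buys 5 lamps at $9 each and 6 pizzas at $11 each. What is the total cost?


Cost of lamps:
5 x $9 = $45
Cost of pizzas:
6 x $11 = $66
Add both:
$45 + $66 = $111

$111


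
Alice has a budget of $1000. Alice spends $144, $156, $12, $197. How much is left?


Add up expenses:
$144 + $156 + $12 + $197 = $509
Subtract from budget:
$1000 - $509 = $491

$491


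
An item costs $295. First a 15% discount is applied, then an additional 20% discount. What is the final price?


First discount:
15% of $295 = $44.25
Price after first discount:
$295 - $44.25 = $250.75
Second discount:
20% of $250.75 = $50.15
Final price:
$250.75 - $50.15 = $200.60

$200.60


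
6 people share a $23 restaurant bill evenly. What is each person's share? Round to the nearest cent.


Total bill: $23
Number of people: 6
Each pays: $23 / 6 = $3.8333... ≈ $3.83

$3.83


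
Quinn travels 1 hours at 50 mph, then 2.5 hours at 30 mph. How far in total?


Leg 1 distance:
50 x 1 = 50 miles
Leg 2 distance:
30 x 2.5 = 75 miles
Total distance:
50 + 75 = 125 miles

125 miles


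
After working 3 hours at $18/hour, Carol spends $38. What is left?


Calculate earnings:
3 x $18 = $54
Subtract spending:
$54 - $38 = $16

$16


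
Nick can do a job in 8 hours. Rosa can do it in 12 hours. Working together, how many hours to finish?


Nick's rate: 1/8 of the job per hour
Rosa's rate: 1/12 of the job per hour
Combined rate: 1/8 + 1/12 = 5/24 per hour
Time = 1 / (5/24) = 24/5 = 4.8 hours

4.8 hours


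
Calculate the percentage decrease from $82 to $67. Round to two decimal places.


Find the absolute change:
|67 - 82| = 15
Divide by original and multiply by 100:
15 / 82 x 100 = 18.2926...% ≈ 18.29%

18.29%


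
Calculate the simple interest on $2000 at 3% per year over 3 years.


Use the formula I = P x R x T / 100
P x R x T = 2000 x 3 x 3 = 18000
I = 18000 / 100 = $180

$180


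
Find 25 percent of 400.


Convert percentage to decimal:
25% = 0.25
Multiply:
400 x 0.25 = 100

100


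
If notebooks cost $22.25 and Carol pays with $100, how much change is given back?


Start with the amount paid:
$100
Subtract the price:
$100 - $22.25 = $77.75

$77.75


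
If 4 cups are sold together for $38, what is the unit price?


Total cost: $38
Number of items: 4
Unit price: $38 / 4 = $9.50

$9.50


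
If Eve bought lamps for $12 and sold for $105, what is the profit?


Selling price = $105
Cost price = $12
Profit = selling price - cost price:
Profit = $105 - $12 = $93

$93


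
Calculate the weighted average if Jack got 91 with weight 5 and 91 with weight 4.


Weighted sum:
5 x 91 + 4 x 91 = 819
Total weight:
5 + 4 = 9
Weighted average:
819 / 9 = 91

91


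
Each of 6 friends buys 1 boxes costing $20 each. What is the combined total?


Cost per person:
1 x $20 = $20
Group total:
6 x $20 = $120

$120


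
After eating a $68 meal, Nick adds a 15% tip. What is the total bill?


Calculate the tip:
15% of $68 = $10.20
Add tip to meal cost:
$68 + $10.20 = $78.20

$78.20


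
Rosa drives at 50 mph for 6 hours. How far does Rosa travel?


Use the formula: distance = speed x time
Speed = 50 mph, Time = 6 hours
50 x 6 = 300 miles

300 miles


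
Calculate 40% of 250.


Convert percentage to decimal:
40% = 0.4
Multiply:
250 x 0.4 = 100

100


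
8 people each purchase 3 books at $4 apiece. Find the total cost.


Cost per person:
3 x $4 = $12
Group total:
8 x $12 = $96

$96


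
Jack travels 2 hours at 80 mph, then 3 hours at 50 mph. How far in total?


Leg 1 distance:
80 x 2 = 160 miles
Leg 2 distance:
50 x 3 = 150 miles
Total distance:
160 + 150 = 310 miles

310 miles


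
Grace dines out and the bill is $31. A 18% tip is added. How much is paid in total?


Calculate the tip:
18% of $31 = $5.58
Add tip to meal cost:
$31 + $5.58 = $36.58

$36.58


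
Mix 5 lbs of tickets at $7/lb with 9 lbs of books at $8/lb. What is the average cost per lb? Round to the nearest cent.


Cost of tickets:
5 x $7 = $35
Cost of books:
9 x $8 = $72
Total cost: $35 + $72 = $107
Total weight: 14 lbs
Average: $107 / 14 = $7.6428... ≈ $7.64/lb

$7.64/lb


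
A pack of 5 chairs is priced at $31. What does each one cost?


Total cost: $31
Number of items: 5
Unit price: $31 / 5 = $6.20

$6.20


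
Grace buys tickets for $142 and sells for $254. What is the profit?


Selling price = $254
Cost price = $142
Profit = selling price - cost price:
Profit = $254 - $142 = $112

$112


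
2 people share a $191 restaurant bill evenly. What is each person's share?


Total bill: $191
Number of people: 2
Each pays: $191 / 2 = $95.50

$95.50


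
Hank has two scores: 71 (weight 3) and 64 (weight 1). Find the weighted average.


Weighted sum:
3 x 71 + 1 x 64 = 277
Total weight:
3 + 1 = 4
Weighted average:
277 / 4 = 69.25

69.25


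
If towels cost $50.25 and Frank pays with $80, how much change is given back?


Start with the amount paid:
$80
Subtract the price:
$80 - $50.25 = $29.75

$29.75


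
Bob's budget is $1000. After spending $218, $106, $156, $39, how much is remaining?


Add up expenses:
$218 + $106 + $156 + $39 = $519
Subtract from budget:
$1000 - $519 = $481

$481


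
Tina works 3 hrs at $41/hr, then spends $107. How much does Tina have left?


Calculate earnings:
3 x $41 = $123
Subtract spending:
$123 - $107 = $16

$16


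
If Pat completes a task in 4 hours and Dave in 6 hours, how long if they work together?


Pat's rate: 1/4 of the job per hour
Dave's rate: 1/6 of the job per hour
Combined rate: 1/4 + 1/6 = 5/12 per hour
Time = 1 / (5/12) = 12/5 = 2.4 hours

2.4 hours


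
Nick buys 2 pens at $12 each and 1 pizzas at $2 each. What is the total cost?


Cost of pens:
2 x $12 = $24
Cost of pizzas:
1 x $2 = $2
Add both:
$24 + $2 = $26

$26


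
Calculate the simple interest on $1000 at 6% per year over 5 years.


Use the formula I = P x R x T / 100
P x R x T = 1000 x 6 x 5 = 30000
I = 30000 / 100 = $300

$300


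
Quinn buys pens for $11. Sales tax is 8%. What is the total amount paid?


Calculate the tax:
8% of $11 = $0.88
Add tax to price:
$11 + $0.88 = $11.88

$11.88


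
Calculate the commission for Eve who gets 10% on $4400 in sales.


Convert rate to decimal:
10% = 0.1
Multiply by sales:
$4400 x 0.1 = $440

$440


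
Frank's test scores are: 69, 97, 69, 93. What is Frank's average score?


Add the scores:
69 + 97 + 69 + 93 = 328
Divide by the number of tests:
328 / 4 = 82

82


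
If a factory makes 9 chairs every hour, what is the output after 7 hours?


Production rate: 9 chairs per hour
Time: 7 hours
Total: 9 x 7 = 63 chairs

63 chairs


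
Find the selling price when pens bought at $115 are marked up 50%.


Calculate the markup amount:
50% of $115 = $57.50
Add to cost:
$115 + $57.50 = $172.50

$172.50


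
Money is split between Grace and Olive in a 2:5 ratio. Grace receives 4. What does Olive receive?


Find the multiplier:
4 / 2 = 2
Apply to Olive's share:
5 x 2 = 10

10


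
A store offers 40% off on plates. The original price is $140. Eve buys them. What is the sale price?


Calculate the discount amount:
40% of $140 = $56
Subtract from original:
$140 - $56 = $84

$84


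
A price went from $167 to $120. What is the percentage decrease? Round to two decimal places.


Find the absolute change:
|120 - 167| = 47
Divide by original and multiply by 100:
47 / 167 x 100 = 28.1437...% ≈ 28.14%

28.14%


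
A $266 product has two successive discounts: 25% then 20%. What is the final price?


First discount:
25% of $266 = $66.50
Price after first discount:
$266 - $66.50 = $199.50
Second discount:
20% of $199.50 = $39.90
Final price:
$199.50 - $39.90 = $159.60

$159.60


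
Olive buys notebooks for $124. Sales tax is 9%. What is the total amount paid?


Calculate the tax:
9% of $124 = $11.16
Add tax to price:
$124 + $11.16 = $135.16

$135.16


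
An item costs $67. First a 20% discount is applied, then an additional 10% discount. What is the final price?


First discount:
20% of $67 = $13.40
Price after first discount:
$67 - $13.40 = $53.60
Second discount:
10% of $53.60 = $5.36
Final price:
$53.60 - $5.36 = $48.24

$48.24


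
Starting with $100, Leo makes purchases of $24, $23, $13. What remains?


Add up expenses:
$24 + $23 + $13 = $60
Subtract from budget:
$100 - $60 = $40

$40


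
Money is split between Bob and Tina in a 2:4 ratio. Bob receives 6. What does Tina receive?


Find the multiplier:
6 / 2 = 3
Apply to Tina's share:
4 x 3 = 12

12


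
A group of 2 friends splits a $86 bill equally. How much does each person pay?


Total bill: $86
Number of people: 2
Each pays: $86 / 2 = $43

$43


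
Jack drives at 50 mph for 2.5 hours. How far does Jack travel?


Use the formula: distance = speed x time
Speed = 50 mph, Time = 2.5 hours
50 x 2.5 = 125 miles

125 miles


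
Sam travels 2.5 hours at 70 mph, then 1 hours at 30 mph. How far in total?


Leg 1 distance:
70 x 2.5 = 175 miles
Leg 2 distance:
30 x 1 = 30 miles
Total distance:
175 + 30 = 205 miles

205 miles


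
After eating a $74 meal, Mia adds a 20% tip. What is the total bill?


Calculate the tip:
20% of $74 = $14.80
Add tip to meal cost:
$74 + $14.80 = $88.80

$88.80


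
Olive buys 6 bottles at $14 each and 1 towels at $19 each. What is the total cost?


Cost of bottles:
6 x $14 = $84
Cost of towels:
1 x $19 = $19
Add both:
$84 + $19 = $103

$103


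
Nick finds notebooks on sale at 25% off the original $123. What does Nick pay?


Calculate the discount amount:
25% of $123 = $30.75
Subtract from original:
$123 - $30.75 = $92.25

$92.25


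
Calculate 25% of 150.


Convert percentage to decimal:
25% = 0.25
Multiply:
150 x 0.25 = 37.5

37.5


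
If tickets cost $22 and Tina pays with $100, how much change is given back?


Start with the amount paid:
$100
Subtract the price:
$100 - $22 = $78

$78


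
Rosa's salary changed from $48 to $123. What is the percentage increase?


Find the absolute change:
|123 - 48| = 75
Divide by original and multiply by 100:
75 / 48 x 100 = 156.25%

156.25%


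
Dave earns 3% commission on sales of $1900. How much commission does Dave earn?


Convert rate to decimal:
3% = 0.03
Multiply by sales:
$1900 x 0.03 = $57

$57
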